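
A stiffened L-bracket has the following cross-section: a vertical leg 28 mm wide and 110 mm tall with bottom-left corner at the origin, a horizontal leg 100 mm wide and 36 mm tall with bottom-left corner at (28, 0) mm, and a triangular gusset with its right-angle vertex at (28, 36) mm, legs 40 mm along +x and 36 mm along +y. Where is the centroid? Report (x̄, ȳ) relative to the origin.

vertical leg: A = 28 × 110 = 3080.00, centroid at (14.00, 55.00).
horizontal leg: A = 100 × 36 = 3600.00, centroid at (78.00, 18.00).
gusset: A = ½·40·36 = 720.00, centroid at (41.33, 48.00).
ΣA = 7400.00 mm²
ΣAx̄ = (3080.00)(14.00) + (3600.00)(78.00) + (720.00)(41.33) = 353680.00 mm³
ΣAȳ = (3080.00)(55.00) + (3600.00)(18.00) + (720.00)(48.00) = 268760.00 mm³
x̄ = 353680.00 / 7400.00 = 47.79 mm
ȳ = 268760.00 / 7400.00 = 36.32 mm

x̄ = 47.79 mm, ȳ = 36.32 mm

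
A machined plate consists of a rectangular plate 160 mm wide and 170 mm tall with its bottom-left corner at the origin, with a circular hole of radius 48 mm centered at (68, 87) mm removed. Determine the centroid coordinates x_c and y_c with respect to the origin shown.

plate: A = 160 × 170 = 27200.00, centroid at (80.00, 85.00).
hole: A = −π·48² = -7238.23, centroid at (68.00, 87.00).
ΣA = 19961.77 mm²
ΣAx_c = (27200.00)(80.00) + (-7238.23)(68.00) = 1683800.40 mm³
ΣAy_c = (27200.00)(85.00) + (-7238.23)(87.00) = 1682274.04 mm³
x_c = 1683800.40 / 19961.77 = 84.35 mm
y_c = 1682274.04 / 19961.77 = 84.27 mm

x_c = 84.35 mm, y_c = 84.27 mm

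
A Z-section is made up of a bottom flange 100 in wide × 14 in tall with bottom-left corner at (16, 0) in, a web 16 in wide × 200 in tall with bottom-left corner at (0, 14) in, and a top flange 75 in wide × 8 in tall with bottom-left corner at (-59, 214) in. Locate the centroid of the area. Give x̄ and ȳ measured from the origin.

x̄ = 20.21 in, ȳ = 97.19 in

bottom flange: A = 100 × 14 = 1400.00, centroid at (66.00, 7.00).
web: A = 16 × 200 = 3200.00, centroid at (8.00, 114.00).
top flange: A = 75 × 8 = 600.00, centroid at (-21.50, 218.00).
ΣA = 5200.00 in², ΣAx̄ = 105100.00 in³, ΣAȳ = 505400.00 in³.
x̄ = 105100.00/5200.00 = 20.21 in; ȳ = 505400.00/5200.00 = 97.19 in.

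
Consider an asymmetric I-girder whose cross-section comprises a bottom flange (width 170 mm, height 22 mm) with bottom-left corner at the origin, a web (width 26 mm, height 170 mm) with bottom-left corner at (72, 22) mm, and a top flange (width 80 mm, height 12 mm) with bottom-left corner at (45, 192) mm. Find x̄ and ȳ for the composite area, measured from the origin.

x̄ = 85.00 mm, ȳ = 77.21 mm

bottom flange: A = 170 × 22 = 3740.00, centroid at (85.00, 11.00).
web: A = 26 × 170 = 4420.00, centroid at (85.00, 107.00).
top flange: A = 80 × 12 = 960.00, centroid at (85.00, 198.00).
ΣA = 9120.00 mm²
ΣAx̄ = (3740.00)(85.00) + (4420.00)(85.00) + (960.00)(85.00) = 775200.00 mm³
ΣAȳ = (3740.00)(11.00) + (4420.00)(107.00) + (960.00)(198.00) = 704160.00 mm³
x̄ = 775200.00 / 9120.00 = 85.00 mm
ȳ = 704160.00 / 9120.00 = 77.21 mm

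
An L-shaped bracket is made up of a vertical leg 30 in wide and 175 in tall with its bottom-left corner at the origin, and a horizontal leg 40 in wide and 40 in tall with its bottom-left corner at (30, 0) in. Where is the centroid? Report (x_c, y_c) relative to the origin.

vertical leg: A = 30 × 175 = 5250.00, centroid at (15.00, 87.50).
horizontal leg: A = 40 × 40 = 1600.00, centroid at (50.00, 20.00).
ΣA = 6850.00 in², ΣAx_c = 158750.00 in³, ΣAy_c = 491375.00 in³.
x_c = 158750.00/6850.00 = 23.18 in; y_c = 491375.00/6850.00 = 71.73 in.

x_c = 23.18 in, y_c = 71.73 in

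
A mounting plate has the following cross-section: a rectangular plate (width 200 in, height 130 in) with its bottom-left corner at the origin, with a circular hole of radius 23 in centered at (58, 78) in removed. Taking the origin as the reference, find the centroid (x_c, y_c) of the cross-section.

x_c = 102.87 in, y_c = 64.11 in

plate: A = 200 × 130 = 26000.00, centroid at (100.00, 65.00).
hole: A = −π·23² = -1661.90, centroid at (58.00, 78.00).
ΣA = 24338.10 in², ΣAx_c = 2503609.65 in³, ΣAy_c = 1560371.60 in³.
x_c = 2503609.65/24338.10 = 102.87 in; y_c = 1560371.60/24338.10 = 64.11 in.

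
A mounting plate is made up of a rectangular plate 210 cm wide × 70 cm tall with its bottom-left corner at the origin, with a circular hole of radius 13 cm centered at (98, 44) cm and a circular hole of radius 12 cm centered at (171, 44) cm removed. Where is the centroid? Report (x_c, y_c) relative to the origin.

x_c = 103.09 cm, y_c = 34.35 cm

plate: A = 210 × 70 = 14700.00, centroid at (105.00, 35.00).
hole 1: A = −π·13² = -530.93, centroid at (98.00, 44.00).
hole 2: A = −π·12² = -452.39, centroid at (171.00, 44.00).
ΣA = 13716.68 cm², ΣAx_c = 1414110.36 cm³, ΣAy_c = 471233.99 cm³.
x_c = 1414110.36/13716.68 = 103.09 cm; y_c = 471233.99/13716.68 = 34.35 cm.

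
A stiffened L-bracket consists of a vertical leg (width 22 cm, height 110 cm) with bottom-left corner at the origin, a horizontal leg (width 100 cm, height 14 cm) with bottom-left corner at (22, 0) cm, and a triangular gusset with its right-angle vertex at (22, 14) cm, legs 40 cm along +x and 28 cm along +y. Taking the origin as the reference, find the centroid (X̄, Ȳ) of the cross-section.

Part | A | x̄ᵢ | ȳᵢ | A·x̄ᵢ | A·ȳᵢ
vertical leg | 2420.00 | 11.00 | 55.00 | 26620.00 | 133100.00
horizontal leg | 1400.00 | 72.00 | 7.00 | 100800.00 | 9800.00
gusset | 560.00 | 35.33 | 23.33 | 19786.67 | 13066.67
Σ | 4380.00 |  |  | 147206.67 | 155966.67
X̄ = 147206.67 / 4380.00 = 33.61 cm
Ȳ = 155966.67 / 4380.00 = 35.61 cm

X̄ = 33.61 cm, Ȳ = 35.61 cm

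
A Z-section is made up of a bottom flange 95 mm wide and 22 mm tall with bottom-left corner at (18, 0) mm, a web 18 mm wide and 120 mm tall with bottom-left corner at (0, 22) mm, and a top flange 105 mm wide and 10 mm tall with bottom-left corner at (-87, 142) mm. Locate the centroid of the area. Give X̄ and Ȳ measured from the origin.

Part | A | x̄ᵢ | ȳᵢ | A·x̄ᵢ | A·ȳᵢ
bottom flange | 2090.00 | 65.50 | 11.00 | 136895.00 | 22990.00
web | 2160.00 | 9.00 | 82.00 | 19440.00 | 177120.00
top flange | 1050.00 | -34.50 | 147.00 | -36225.00 | 154350.00
Σ | 5300.00 |  |  | 120110.00 | 354460.00
X̄ = 120110.00 / 5300.00 = 22.66 mm
Ȳ = 354460.00 / 5300.00 = 66.88 mm

X̄ = 22.66 mm, Ȳ = 66.88 mm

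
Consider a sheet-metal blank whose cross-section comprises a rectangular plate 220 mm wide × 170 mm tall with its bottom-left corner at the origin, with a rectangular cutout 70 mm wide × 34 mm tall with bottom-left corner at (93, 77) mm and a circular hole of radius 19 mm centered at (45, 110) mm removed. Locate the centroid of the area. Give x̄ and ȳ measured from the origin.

x̄ = 110.91 mm, ȳ = 83.53 mm

Part | A | x̄ᵢ | ȳᵢ | A·x̄ᵢ | A·ȳᵢ
plate | 37400.00 | 110.00 | 85.00 | 4114000.00 | 3179000.00
hole 1 | -2380.00 | 128.00 | 94.00 | -304640.00 | -223720.00
hole 2 | -1134.11 | 45.00 | 110.00 | -51035.17 | -124752.64
Σ | 33885.89 |  |  | 3758324.83 | 2830527.36
x̄ = 3758324.83 / 33885.89 = 110.91 mm
ȳ = 2830527.36 / 33885.89 = 83.53 mm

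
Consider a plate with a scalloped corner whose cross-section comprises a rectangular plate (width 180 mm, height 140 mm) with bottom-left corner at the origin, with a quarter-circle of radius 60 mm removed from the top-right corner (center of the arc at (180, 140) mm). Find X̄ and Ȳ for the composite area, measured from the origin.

X̄ = 81.84 mm, Ȳ = 64.37 mm

plate: A = 180 × 140 = 25200.00, centroid at (90.00, 70.00).
removed quarter-circle: A = −¼π·60² = -2827.43, centroid at (154.54, 114.54).
ΣA = 22372.57 mm²
ΣAX̄ = (25200.00)(90.00) + (-2827.43)(154.54) = 1831061.99 mm³
ΣAȲ = (25200.00)(70.00) + (-2827.43)(114.54) = 1440159.33 mm³
X̄ = 1831061.99 / 22372.57 = 81.84 mm
Ȳ = 1440159.33 / 22372.57 = 64.37 mm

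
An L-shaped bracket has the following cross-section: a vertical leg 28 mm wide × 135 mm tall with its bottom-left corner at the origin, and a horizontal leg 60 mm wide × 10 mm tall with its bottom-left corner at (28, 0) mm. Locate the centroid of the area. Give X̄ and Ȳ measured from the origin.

vertical leg: A = 28 × 135 = 3780.00, centroid at (14.00, 67.50).
horizontal leg: A = 60 × 10 = 600.00, centroid at (58.00, 5.00).
ΣA = 4380.00 mm², ΣAX̄ = 87720.00 mm³, ΣAȲ = 258150.00 mm³.
X̄ = 87720.00/4380.00 = 20.03 mm; Ȳ = 258150.00/4380.00 = 58.94 mm.

X̄ = 20.03 mm, Ȳ = 58.94 mm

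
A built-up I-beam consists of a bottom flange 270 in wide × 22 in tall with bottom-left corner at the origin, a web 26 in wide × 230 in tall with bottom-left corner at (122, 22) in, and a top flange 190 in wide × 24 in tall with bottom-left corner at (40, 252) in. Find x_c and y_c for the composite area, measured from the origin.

x_c = 135.00 in, y_c = 126.73 in

bottom flange: A = 270 × 22 = 5940.00, centroid at (135.00, 11.00).
web: A = 26 × 230 = 5980.00, centroid at (135.00, 137.00).
top flange: A = 190 × 24 = 4560.00, centroid at (135.00, 264.00).
ΣA = 16480.00 in², ΣAx_c = 2224800.00 in³, ΣAy_c = 2088440.00 in³.
x_c = 2224800.00/16480.00 = 135.00 in; y_c = 2088440.00/16480.00 = 126.73 in.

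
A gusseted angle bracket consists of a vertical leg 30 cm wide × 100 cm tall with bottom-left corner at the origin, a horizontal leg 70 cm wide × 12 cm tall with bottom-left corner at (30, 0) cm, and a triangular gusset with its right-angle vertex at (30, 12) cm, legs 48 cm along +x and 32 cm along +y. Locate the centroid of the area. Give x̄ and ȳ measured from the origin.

vertical leg: A = 30 × 100 = 3000.00, centroid at (15.00, 50.00).
horizontal leg: A = 70 × 12 = 840.00, centroid at (65.00, 6.00).
gusset: A = ½·48·32 = 768.00, centroid at (46.00, 22.67).
ΣA = 4608.00 cm², ΣAx̄ = 134928.00 cm³, ΣAȳ = 172448.00 cm³.
x̄ = 134928.00/4608.00 = 29.28 cm; ȳ = 172448.00/4608.00 = 37.42 cm.

x̄ = 29.28 cm, ȳ = 37.42 cm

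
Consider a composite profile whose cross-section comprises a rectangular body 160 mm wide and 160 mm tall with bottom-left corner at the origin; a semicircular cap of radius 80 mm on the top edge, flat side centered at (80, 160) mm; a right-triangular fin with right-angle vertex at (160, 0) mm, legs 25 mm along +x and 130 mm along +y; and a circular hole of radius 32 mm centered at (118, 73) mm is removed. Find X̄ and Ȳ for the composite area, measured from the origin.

Part | A | x̄ᵢ | ȳᵢ | A·x̄ᵢ | A·ȳᵢ
rectangular body | 25600.00 | 80.00 | 80.00 | 2048000.00 | 2048000.00
semicircular top | 10053.10 | 80.00 | 193.95 | 804247.72 | 1949828.77
triangular fin | 1625.00 | 168.33 | 43.33 | 273541.67 | 70416.67
hole | -3216.99 | 118.00 | 73.00 | -379604.92 | -234840.33
Σ | 34061.11 |  |  | 2746184.46 | 3833405.10
X̄ = 2746184.46 / 34061.11 = 80.63 mm
Ȳ = 3833405.10 / 34061.11 = 112.54 mm

X̄ = 80.63 mm, Ȳ = 112.54 mm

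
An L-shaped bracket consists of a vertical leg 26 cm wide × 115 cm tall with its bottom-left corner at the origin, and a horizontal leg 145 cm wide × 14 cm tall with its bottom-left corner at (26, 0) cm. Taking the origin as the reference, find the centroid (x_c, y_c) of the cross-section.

x_c = 47.57 cm, y_c = 37.08 cm

Part | A | x̄ᵢ | ȳᵢ | A·x̄ᵢ | A·ȳᵢ
vertical leg | 2990.00 | 13.00 | 57.50 | 38870.00 | 171925.00
horizontal leg | 2030.00 | 98.50 | 7.00 | 199955.00 | 14210.00
Σ | 5020.00 |  |  | 238825.00 | 186135.00
x_c = 238825.00 / 5020.00 = 47.57 cm
y_c = 186135.00 / 5020.00 = 37.08 cm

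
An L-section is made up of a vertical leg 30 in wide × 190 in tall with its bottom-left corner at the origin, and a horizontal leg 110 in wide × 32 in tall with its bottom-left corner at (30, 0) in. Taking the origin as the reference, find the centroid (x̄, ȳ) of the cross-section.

Part | A | x̄ᵢ | ȳᵢ | A·x̄ᵢ | A·ȳᵢ
vertical leg | 5700.00 | 15.00 | 95.00 | 85500.00 | 541500.00
horizontal leg | 3520.00 | 85.00 | 16.00 | 299200.00 | 56320.00
Σ | 9220.00 |  |  | 384700.00 | 597820.00
x̄ = 384700.00 / 9220.00 = 41.72 in
ȳ = 597820.00 / 9220.00 = 64.84 in

x̄ = 41.72 in, ȳ = 64.84 in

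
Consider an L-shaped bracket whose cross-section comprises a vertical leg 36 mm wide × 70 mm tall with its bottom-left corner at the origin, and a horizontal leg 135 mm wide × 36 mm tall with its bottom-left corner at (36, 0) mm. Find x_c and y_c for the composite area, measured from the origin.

vertical leg: A = 36 × 70 = 2520.00, centroid at (18.00, 35.00).
horizontal leg: A = 135 × 36 = 4860.00, centroid at (103.50, 18.00).
ΣA = 7380.00 mm², ΣAx_c = 548370.00 mm³, ΣAy_c = 175680.00 mm³.
x_c = 548370.00/7380.00 = 74.30 mm; y_c = 175680.00/7380.00 = 23.80 mm.

x_c = 74.30 mm, y_c = 23.80 mm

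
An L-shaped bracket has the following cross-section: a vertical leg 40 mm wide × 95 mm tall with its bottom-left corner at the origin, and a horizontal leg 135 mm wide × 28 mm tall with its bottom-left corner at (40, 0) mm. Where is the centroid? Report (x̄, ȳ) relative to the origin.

vertical leg: A = 40 × 95 = 3800.00, centroid at (20.00, 47.50).
horizontal leg: A = 135 × 28 = 3780.00, centroid at (107.50, 14.00).
ΣA = 7580.00 mm², ΣAx̄ = 482350.00 mm³, ΣAȳ = 233420.00 mm³.
x̄ = 482350.00/7580.00 = 63.63 mm; ȳ = 233420.00/7580.00 = 30.79 mm.

x̄ = 63.63 mm, ȳ = 30.79 mm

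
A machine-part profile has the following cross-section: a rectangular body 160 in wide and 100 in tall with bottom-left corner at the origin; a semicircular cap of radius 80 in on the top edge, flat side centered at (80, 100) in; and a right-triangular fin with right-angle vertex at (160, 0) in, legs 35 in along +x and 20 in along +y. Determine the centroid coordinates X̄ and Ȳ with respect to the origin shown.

X̄ = 81.22 in, Ȳ = 81.39 in

rectangular body: A = 160 × 100 = 16000.00, centroid at (80.00, 50.00).
semicircular top: A = ½π·80² = 10053.10, centroid at (80.00, 133.95).
triangular fin: A = ½·35·20 = 350.00, centroid at (171.67, 6.67).
ΣA = 26403.10 in², ΣAX̄ = 2144331.05 in³, ΣAȲ = 2148976.32 in³.
X̄ = 2144331.05/26403.10 = 81.22 in; Ȳ = 2148976.32/26403.10 = 81.39 in.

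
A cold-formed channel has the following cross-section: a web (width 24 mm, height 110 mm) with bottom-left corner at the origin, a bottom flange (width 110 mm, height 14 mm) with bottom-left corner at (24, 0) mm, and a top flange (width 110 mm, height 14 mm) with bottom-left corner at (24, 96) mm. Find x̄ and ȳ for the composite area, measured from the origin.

Part | A | x̄ᵢ | ȳᵢ | A·x̄ᵢ | A·ȳᵢ
web | 2640.00 | 12.00 | 55.00 | 31680.00 | 145200.00
bottom flange | 1540.00 | 79.00 | 7.00 | 121660.00 | 10780.00
top flange | 1540.00 | 79.00 | 103.00 | 121660.00 | 158620.00
Σ | 5720.00 |  |  | 275000.00 | 314600.00
x̄ = 275000.00 / 5720.00 = 48.08 mm
ȳ = 314600.00 / 5720.00 = 55.00 mm

x̄ = 48.08 mm, ȳ = 55.00 mm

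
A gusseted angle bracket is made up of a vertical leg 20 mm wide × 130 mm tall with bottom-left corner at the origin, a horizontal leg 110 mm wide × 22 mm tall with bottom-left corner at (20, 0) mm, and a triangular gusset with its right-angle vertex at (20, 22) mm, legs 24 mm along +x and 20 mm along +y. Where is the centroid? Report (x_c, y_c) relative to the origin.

vertical leg: A = 20 × 130 = 2600.00, centroid at (10.00, 65.00).
horizontal leg: A = 110 × 22 = 2420.00, centroid at (75.00, 11.00).
gusset: A = ½·24·20 = 240.00, centroid at (28.00, 28.67).
ΣA = 5260.00 mm², ΣAx_c = 214220.00 mm³, ΣAy_c = 202500.00 mm³.
x_c = 214220.00/5260.00 = 40.73 mm; y_c = 202500.00/5260.00 = 38.50 mm.

x_c = 40.73 mm, y_c = 38.50 mm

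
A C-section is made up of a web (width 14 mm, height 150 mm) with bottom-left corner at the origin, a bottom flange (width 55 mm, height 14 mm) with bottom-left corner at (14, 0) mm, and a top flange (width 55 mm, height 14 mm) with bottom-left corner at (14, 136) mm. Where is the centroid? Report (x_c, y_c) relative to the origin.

web: A = 14 × 150 = 2100.00, centroid at (7.00, 75.00).
bottom flange: A = 55 × 14 = 770.00, centroid at (41.50, 7.00).
top flange: A = 55 × 14 = 770.00, centroid at (41.50, 143.00).
ΣA = 3640.00 mm², ΣAx_c = 78610.00 mm³, ΣAy_c = 273000.00 mm³.
x_c = 78610.00/3640.00 = 21.60 mm; y_c = 273000.00/3640.00 = 75.00 mm.

x_c = 21.60 mm, y_c = 75.00 mm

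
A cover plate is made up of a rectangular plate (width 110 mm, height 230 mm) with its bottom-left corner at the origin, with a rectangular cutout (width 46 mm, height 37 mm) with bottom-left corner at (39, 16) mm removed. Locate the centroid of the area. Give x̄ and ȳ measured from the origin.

plate: A = 110 × 230 = 25300.00, centroid at (55.00, 115.00).
hole: A = −(46 × 37) = -1702.00, centroid at (62.00, 34.50).
ΣA = 23598.00 mm²
ΣAx̄ = (25300.00)(55.00) + (-1702.00)(62.00) = 1285976.00 mm³
ΣAȳ = (25300.00)(115.00) + (-1702.00)(34.50) = 2850781.00 mm³
x̄ = 1285976.00 / 23598.00 = 54.50 mm
ȳ = 2850781.00 / 23598.00 = 120.81 mm

x̄ = 54.50 mm, ȳ = 120.81 mm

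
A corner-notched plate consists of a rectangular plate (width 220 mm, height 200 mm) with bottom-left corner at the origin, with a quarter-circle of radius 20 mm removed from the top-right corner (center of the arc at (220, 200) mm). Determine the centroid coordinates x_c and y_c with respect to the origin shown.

x_c = 109.27 mm, y_c = 99.34 mm

plate: A = 220 × 200 = 44000.00, centroid at (110.00, 100.00).
removed quarter-circle: A = −¼π·20² = -314.16, centroid at (211.51, 191.51).
ΣA = 43685.84 mm²
ΣAx_c = (44000.00)(110.00) + (-314.16)(211.51) = 4773551.63 mm³
ΣAy_c = (44000.00)(100.00) + (-314.16)(191.51) = 4339834.81 mm³
x_c = 4773551.63 / 43685.84 = 109.27 mm
y_c = 4339834.81 / 43685.84 = 99.34 mm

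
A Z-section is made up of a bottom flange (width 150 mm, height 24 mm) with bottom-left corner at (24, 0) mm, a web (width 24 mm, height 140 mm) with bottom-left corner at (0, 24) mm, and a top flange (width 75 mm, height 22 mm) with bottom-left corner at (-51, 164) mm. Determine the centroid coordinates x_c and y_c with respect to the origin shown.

bottom flange: A = 150 × 24 = 3600.00, centroid at (99.00, 12.00).
web: A = 24 × 140 = 3360.00, centroid at (12.00, 94.00).
top flange: A = 75 × 22 = 1650.00, centroid at (-13.50, 175.00).
ΣA = 8610.00 mm²
ΣAx_c = (3600.00)(99.00) + (3360.00)(12.00) + (1650.00)(-13.50) = 374445.00 mm³
ΣAy_c = (3600.00)(12.00) + (3360.00)(94.00) + (1650.00)(175.00) = 647790.00 mm³
x_c = 374445.00 / 8610.00 = 43.49 mm
y_c = 647790.00 / 8610.00 = 75.24 mm

x_c = 43.49 mm, y_c = 75.24 mm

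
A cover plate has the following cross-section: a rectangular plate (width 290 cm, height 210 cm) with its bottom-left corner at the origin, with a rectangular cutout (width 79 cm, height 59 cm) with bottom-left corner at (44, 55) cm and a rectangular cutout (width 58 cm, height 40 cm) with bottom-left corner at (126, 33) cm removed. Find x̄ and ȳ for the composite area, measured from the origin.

x̄ = 149.89 cm, ȳ = 109.01 cm

plate: A = 290 × 210 = 60900.00, centroid at (145.00, 105.00).
hole 1: A = −(79 × 59) = -4661.00, centroid at (83.50, 84.50).
hole 2: A = −(58 × 40) = -2320.00, centroid at (155.00, 53.00).
ΣA = 53919.00 cm², ΣAx̄ = 8081706.50 cm³, ΣAȳ = 5877685.50 cm³.
x̄ = 8081706.50/53919.00 = 149.89 cm; ȳ = 5877685.50/53919.00 = 109.01 cm.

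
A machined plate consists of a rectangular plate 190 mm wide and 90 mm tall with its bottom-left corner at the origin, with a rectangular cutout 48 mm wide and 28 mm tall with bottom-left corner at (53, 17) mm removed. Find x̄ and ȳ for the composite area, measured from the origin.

x̄ = 96.54 mm, ȳ = 46.19 mm

plate: A = 190 × 90 = 17100.00, centroid at (95.00, 45.00).
hole: A = −(48 × 28) = -1344.00, centroid at (77.00, 31.00).
ΣA = 15756.00 mm², ΣAx̄ = 1521012.00 mm³, ΣAȳ = 727836.00 mm³.
x̄ = 1521012.00/15756.00 = 96.54 mm; ȳ = 727836.00/15756.00 = 46.19 mm.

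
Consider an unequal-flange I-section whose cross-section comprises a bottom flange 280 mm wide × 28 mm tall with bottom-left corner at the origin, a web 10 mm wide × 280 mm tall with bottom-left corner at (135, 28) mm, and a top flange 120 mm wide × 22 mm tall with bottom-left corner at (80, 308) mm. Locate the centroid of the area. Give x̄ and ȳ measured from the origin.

x̄ = 140.00 mm, ȳ = 107.10 mm

bottom flange: A = 280 × 28 = 7840.00, centroid at (140.00, 14.00).
web: A = 10 × 280 = 2800.00, centroid at (140.00, 168.00).
top flange: A = 120 × 22 = 2640.00, centroid at (140.00, 319.00).
ΣA = 13280.00 mm², ΣAx̄ = 1859200.00 mm³, ΣAȳ = 1422320.00 mm³.
x̄ = 1859200.00/13280.00 = 140.00 mm; ȳ = 1422320.00/13280.00 = 107.10 mm.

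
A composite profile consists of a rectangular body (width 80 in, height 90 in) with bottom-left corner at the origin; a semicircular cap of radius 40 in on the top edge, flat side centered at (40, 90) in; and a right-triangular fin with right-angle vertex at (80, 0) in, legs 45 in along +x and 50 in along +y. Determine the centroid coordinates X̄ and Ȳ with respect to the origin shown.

X̄ = 45.71 in, Ȳ = 56.43 in

rectangular body: A = 80 × 90 = 7200.00, centroid at (40.00, 45.00).
semicircular top: A = ½π·40² = 2513.27, centroid at (40.00, 106.98).
triangular fin: A = ½·45·50 = 1125.00, centroid at (95.00, 16.67).
ΣA = 10838.27 in²
ΣAX̄ = (7200.00)(40.00) + (2513.27)(40.00) + (1125.00)(95.00) = 495405.96 in³
ΣAȲ = (7200.00)(45.00) + (2513.27)(106.98) + (1125.00)(16.67) = 611611.34 in³
X̄ = 495405.96 / 10838.27 = 45.71 in
Ȳ = 611611.34 / 10838.27 = 56.43 in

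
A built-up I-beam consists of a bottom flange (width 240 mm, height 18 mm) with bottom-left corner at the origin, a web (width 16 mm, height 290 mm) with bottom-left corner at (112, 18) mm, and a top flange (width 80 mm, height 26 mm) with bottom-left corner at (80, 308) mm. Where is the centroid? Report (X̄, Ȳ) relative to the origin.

X̄ = 120.00 mm, Ȳ = 132.51 mm

bottom flange: A = 240 × 18 = 4320.00, centroid at (120.00, 9.00).
web: A = 16 × 290 = 4640.00, centroid at (120.00, 163.00).
top flange: A = 80 × 26 = 2080.00, centroid at (120.00, 321.00).
ΣA = 11040.00 mm², ΣAX̄ = 1324800.00 mm³, ΣAȲ = 1462880.00 mm³.
X̄ = 1324800.00/11040.00 = 120.00 mm; Ȳ = 1462880.00/11040.00 = 132.51 mm.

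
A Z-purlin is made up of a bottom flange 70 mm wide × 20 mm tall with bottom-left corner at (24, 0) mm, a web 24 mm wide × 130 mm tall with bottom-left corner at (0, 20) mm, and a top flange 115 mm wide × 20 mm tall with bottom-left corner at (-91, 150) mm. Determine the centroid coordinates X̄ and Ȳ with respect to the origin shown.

bottom flange: A = 70 × 20 = 1400.00, centroid at (59.00, 10.00).
web: A = 24 × 130 = 3120.00, centroid at (12.00, 85.00).
top flange: A = 115 × 20 = 2300.00, centroid at (-33.50, 160.00).
ΣA = 6820.00 mm², ΣAX̄ = 42990.00 mm³, ΣAȲ = 647200.00 mm³.
X̄ = 42990.00/6820.00 = 6.30 mm; Ȳ = 647200.00/6820.00 = 94.90 mm.

X̄ = 6.30 mm, Ȳ = 94.90 mm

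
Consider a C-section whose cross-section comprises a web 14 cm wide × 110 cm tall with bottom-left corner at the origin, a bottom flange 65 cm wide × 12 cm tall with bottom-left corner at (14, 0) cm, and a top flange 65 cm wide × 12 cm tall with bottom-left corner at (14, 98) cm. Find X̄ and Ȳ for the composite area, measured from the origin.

web: A = 14 × 110 = 1540.00, centroid at (7.00, 55.00).
bottom flange: A = 65 × 12 = 780.00, centroid at (46.50, 6.00).
top flange: A = 65 × 12 = 780.00, centroid at (46.50, 104.00).
ΣA = 3100.00 cm²
ΣAX̄ = (1540.00)(7.00) + (780.00)(46.50) + (780.00)(46.50) = 83320.00 cm³
ΣAȲ = (1540.00)(55.00) + (780.00)(6.00) + (780.00)(104.00) = 170500.00 cm³
X̄ = 83320.00 / 3100.00 = 26.88 cm
Ȳ = 170500.00 / 3100.00 = 55.00 cm

X̄ = 26.88 cm, Ȳ = 55.00 cm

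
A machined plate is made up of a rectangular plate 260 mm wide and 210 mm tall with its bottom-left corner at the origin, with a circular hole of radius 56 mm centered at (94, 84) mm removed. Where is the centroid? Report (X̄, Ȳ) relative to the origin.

plate: A = 260 × 210 = 54600.00, centroid at (130.00, 105.00).
hole: A = −π·56² = -9852.03, centroid at (94.00, 84.00).
ΣA = 44747.97 mm², ΣAX̄ = 6171908.75 mm³, ΣAȲ = 4905429.10 mm³.
X̄ = 6171908.75/44747.97 = 137.93 mm; Ȳ = 4905429.10/44747.97 = 109.62 mm.

X̄ = 137.93 mm, Ȳ = 109.62 mm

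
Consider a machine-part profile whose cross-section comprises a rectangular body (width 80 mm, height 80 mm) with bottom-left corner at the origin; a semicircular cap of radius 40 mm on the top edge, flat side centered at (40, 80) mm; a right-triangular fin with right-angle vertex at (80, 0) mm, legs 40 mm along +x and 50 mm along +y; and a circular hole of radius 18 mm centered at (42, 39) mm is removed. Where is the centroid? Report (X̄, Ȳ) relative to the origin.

X̄ = 45.77 mm, Ȳ = 53.59 mm

rectangular body: A = 80 × 80 = 6400.00, centroid at (40.00, 40.00).
semicircular top: A = ½π·40² = 2513.27, centroid at (40.00, 96.98).
triangular fin: A = ½·40·50 = 1000.00, centroid at (93.33, 16.67).
hole: A = −π·18² = -1017.88, centroid at (42.00, 39.00).
ΣA = 8895.40 mm², ΣAX̄ = 407113.51 mm³, ΣAȲ = 476698.10 mm³.
X̄ = 407113.51/8895.40 = 45.77 mm; Ȳ = 476698.10/8895.40 = 53.59 mm.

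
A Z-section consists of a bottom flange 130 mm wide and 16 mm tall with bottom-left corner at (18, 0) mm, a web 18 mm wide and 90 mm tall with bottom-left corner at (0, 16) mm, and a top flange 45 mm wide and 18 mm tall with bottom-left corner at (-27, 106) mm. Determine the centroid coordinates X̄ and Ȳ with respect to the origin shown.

X̄ = 40.70 mm, Ȳ = 46.25 mm

bottom flange: A = 130 × 16 = 2080.00, centroid at (83.00, 8.00).
web: A = 18 × 90 = 1620.00, centroid at (9.00, 61.00).
top flange: A = 45 × 18 = 810.00, centroid at (-4.50, 115.00).
ΣA = 4510.00 mm², ΣAX̄ = 183575.00 mm³, ΣAȲ = 208610.00 mm³.
X̄ = 183575.00/4510.00 = 40.70 mm; Ȳ = 208610.00/4510.00 = 46.25 mm.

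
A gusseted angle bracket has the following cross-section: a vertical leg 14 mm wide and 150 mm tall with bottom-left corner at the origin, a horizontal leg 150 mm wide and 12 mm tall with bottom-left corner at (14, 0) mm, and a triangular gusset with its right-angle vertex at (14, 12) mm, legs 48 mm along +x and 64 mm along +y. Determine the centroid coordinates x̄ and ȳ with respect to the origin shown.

vertical leg: A = 14 × 150 = 2100.00, centroid at (7.00, 75.00).
horizontal leg: A = 150 × 12 = 1800.00, centroid at (89.00, 6.00).
gusset: A = ½·48·64 = 1536.00, centroid at (30.00, 33.33).
ΣA = 5436.00 mm²
ΣAx̄ = (2100.00)(7.00) + (1800.00)(89.00) + (1536.00)(30.00) = 220980.00 mm³
ΣAȳ = (2100.00)(75.00) + (1800.00)(6.00) + (1536.00)(33.33) = 219500.00 mm³
x̄ = 220980.00 / 5436.00 = 40.65 mm
ȳ = 219500.00 / 5436.00 = 40.38 mm

x̄ = 40.65 mm, ȳ = 40.38 mm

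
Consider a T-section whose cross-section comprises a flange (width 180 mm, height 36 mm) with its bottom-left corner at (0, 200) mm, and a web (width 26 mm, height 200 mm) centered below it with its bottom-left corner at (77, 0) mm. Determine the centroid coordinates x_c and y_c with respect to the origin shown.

x_c = 90.00 mm, y_c = 165.47 mm

web: A = 26 × 200 = 5200.00, centroid at (90.00, 100.00).
flange: A = 180 × 36 = 6480.00, centroid at (90.00, 218.00).
ΣA = 11680.00 mm²
ΣAx_c = (5200.00)(90.00) + (6480.00)(90.00) = 1051200.00 mm³
ΣAy_c = (5200.00)(100.00) + (6480.00)(218.00) = 1932640.00 mm³
x_c = 1051200.00 / 11680.00 = 90.00 mm
y_c = 1932640.00 / 11680.00 = 165.47 mm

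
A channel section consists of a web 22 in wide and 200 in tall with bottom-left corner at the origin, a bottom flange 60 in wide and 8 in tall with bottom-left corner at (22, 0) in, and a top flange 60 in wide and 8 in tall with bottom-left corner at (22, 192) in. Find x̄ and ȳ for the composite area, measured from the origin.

Part | A | x̄ᵢ | ȳᵢ | A·x̄ᵢ | A·ȳᵢ
web | 4400.00 | 11.00 | 100.00 | 48400.00 | 440000.00
bottom flange | 480.00 | 52.00 | 4.00 | 24960.00 | 1920.00
top flange | 480.00 | 52.00 | 196.00 | 24960.00 | 94080.00
Σ | 5360.00 |  |  | 98320.00 | 536000.00
x̄ = 98320.00 / 5360.00 = 18.34 in
ȳ = 536000.00 / 5360.00 = 100.00 in

x̄ = 18.34 in, ȳ = 100.00 in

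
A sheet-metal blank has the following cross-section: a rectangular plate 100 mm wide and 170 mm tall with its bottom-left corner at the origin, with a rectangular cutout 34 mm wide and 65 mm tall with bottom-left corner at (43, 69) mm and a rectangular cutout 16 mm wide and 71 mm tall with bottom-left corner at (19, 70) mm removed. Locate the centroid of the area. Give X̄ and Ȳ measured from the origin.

plate: A = 100 × 170 = 17000.00, centroid at (50.00, 85.00).
hole 1: A = −(34 × 65) = -2210.00, centroid at (60.00, 101.50).
hole 2: A = −(16 × 71) = -1136.00, centroid at (27.00, 105.50).
ΣA = 13654.00 mm²
ΣAX̄ = (17000.00)(50.00) + (-2210.00)(60.00) + (-1136.00)(27.00) = 686728.00 mm³
ΣAȲ = (17000.00)(85.00) + (-2210.00)(101.50) + (-1136.00)(105.50) = 1100837.00 mm³
X̄ = 686728.00 / 13654.00 = 50.30 mm
Ȳ = 1100837.00 / 13654.00 = 80.62 mm

X̄ = 50.30 mm, Ȳ = 80.62 mm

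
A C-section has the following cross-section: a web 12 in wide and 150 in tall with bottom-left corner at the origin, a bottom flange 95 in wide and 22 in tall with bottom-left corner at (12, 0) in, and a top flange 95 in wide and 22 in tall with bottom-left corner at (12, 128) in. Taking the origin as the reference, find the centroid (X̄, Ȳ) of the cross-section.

web: A = 12 × 150 = 1800.00, centroid at (6.00, 75.00).
bottom flange: A = 95 × 22 = 2090.00, centroid at (59.50, 11.00).
top flange: A = 95 × 22 = 2090.00, centroid at (59.50, 139.00).
ΣA = 5980.00 in², ΣAX̄ = 259510.00 in³, ΣAȲ = 448500.00 in³.
X̄ = 259510.00/5980.00 = 43.40 in; Ȳ = 448500.00/5980.00 = 75.00 in.

X̄ = 43.40 in, Ȳ = 75.00 in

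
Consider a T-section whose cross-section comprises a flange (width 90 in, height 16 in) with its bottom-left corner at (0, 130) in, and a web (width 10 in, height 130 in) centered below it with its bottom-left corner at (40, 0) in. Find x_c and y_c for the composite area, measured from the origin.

Part | A | x̄ᵢ | ȳᵢ | A·x̄ᵢ | A·ȳᵢ
web | 1300.00 | 45.00 | 65.00 | 58500.00 | 84500.00
flange | 1440.00 | 45.00 | 138.00 | 64800.00 | 198720.00
Σ | 2740.00 |  |  | 123300.00 | 283220.00
x_c = 123300.00 / 2740.00 = 45.00 in
y_c = 283220.00 / 2740.00 = 103.36 in

x_c = 45.00 in, y_c = 103.36 in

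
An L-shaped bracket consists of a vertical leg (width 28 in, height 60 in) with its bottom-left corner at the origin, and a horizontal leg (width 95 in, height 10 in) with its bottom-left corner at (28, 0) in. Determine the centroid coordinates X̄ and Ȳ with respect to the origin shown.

vertical leg: A = 28 × 60 = 1680.00, centroid at (14.00, 30.00).
horizontal leg: A = 95 × 10 = 950.00, centroid at (75.50, 5.00).
ΣA = 2630.00 in²
ΣAX̄ = (1680.00)(14.00) + (950.00)(75.50) = 95245.00 in³
ΣAȲ = (1680.00)(30.00) + (950.00)(5.00) = 55150.00 in³
X̄ = 95245.00 / 2630.00 = 36.21 in
Ȳ = 55150.00 / 2630.00 = 20.97 in

X̄ = 36.21 in, Ȳ = 20.97 in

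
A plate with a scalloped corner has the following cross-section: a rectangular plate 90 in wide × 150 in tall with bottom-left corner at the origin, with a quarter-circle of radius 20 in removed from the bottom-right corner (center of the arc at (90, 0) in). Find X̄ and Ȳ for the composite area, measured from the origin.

X̄ = 44.13 in, Ȳ = 76.58 in

plate: A = 90 × 150 = 13500.00, centroid at (45.00, 75.00).
removed quarter-circle: A = −¼π·20² = -314.16, centroid at (81.51, 8.49).
ΣA = 13185.84 in², ΣAX̄ = 581892.33 in³, ΣAȲ = 1009833.33 in³.
X̄ = 581892.33/13185.84 = 44.13 in; Ȳ = 1009833.33/13185.84 = 76.58 in.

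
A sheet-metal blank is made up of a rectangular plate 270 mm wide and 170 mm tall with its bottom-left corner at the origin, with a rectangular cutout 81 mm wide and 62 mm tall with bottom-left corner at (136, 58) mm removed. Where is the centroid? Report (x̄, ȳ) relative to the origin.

plate: A = 270 × 170 = 45900.00, centroid at (135.00, 85.00).
hole: A = −(81 × 62) = -5022.00, centroid at (176.50, 89.00).
ΣA = 40878.00 mm²
ΣAx̄ = (45900.00)(135.00) + (-5022.00)(176.50) = 5310117.00 mm³
ΣAȳ = (45900.00)(85.00) + (-5022.00)(89.00) = 3454542.00 mm³
x̄ = 5310117.00 / 40878.00 = 129.90 mm
ȳ = 3454542.00 / 40878.00 = 84.51 mm

x̄ = 129.90 mm, ȳ = 84.51 mm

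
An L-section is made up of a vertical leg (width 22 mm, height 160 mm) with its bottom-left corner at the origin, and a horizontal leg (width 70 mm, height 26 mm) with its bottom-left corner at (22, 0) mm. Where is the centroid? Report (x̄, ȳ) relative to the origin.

x̄ = 26.68 mm, ȳ = 57.16 mm

vertical leg: A = 22 × 160 = 3520.00, centroid at (11.00, 80.00).
horizontal leg: A = 70 × 26 = 1820.00, centroid at (57.00, 13.00).
ΣA = 5340.00 mm²
ΣAx̄ = (3520.00)(11.00) + (1820.00)(57.00) = 142460.00 mm³
ΣAȳ = (3520.00)(80.00) + (1820.00)(13.00) = 305260.00 mm³
x̄ = 142460.00 / 5340.00 = 26.68 mm
ȳ = 305260.00 / 5340.00 = 57.16 mm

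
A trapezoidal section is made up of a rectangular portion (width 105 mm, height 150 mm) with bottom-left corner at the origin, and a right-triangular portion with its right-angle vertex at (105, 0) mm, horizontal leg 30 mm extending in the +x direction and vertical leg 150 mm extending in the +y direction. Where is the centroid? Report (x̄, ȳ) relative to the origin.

x̄ = 60.31 mm, ȳ = 71.88 mm

rectangular portion: A = 105 × 150 = 15750.00, centroid at (52.50, 75.00).
triangular portion: A = ½·30·150 = 2250.00, centroid at (115.00, 50.00).
ΣA = 18000.00 mm²
ΣAx̄ = (15750.00)(52.50) + (2250.00)(115.00) = 1085625.00 mm³
ΣAȳ = (15750.00)(75.00) + (2250.00)(50.00) = 1293750.00 mm³
x̄ = 1085625.00 / 18000.00 = 60.31 mm
ȳ = 1293750.00 / 18000.00 = 71.88 mm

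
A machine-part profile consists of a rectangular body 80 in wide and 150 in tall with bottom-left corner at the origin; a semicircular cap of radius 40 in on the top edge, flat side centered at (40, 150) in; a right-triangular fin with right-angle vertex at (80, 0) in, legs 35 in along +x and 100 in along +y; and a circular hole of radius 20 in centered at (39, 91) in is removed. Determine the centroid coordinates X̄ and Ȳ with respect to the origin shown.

X̄ = 46.11 in, Ȳ = 84.21 in

rectangular body: A = 80 × 150 = 12000.00, centroid at (40.00, 75.00).
semicircular top: A = ½π·40² = 2513.27, centroid at (40.00, 166.98).
triangular fin: A = ½·35·100 = 1750.00, centroid at (91.67, 33.33).
hole: A = −π·20² = -1256.64, centroid at (39.00, 91.00).
ΣA = 15006.64 in²
ΣAX̄ = (12000.00)(40.00) + (2513.27)(40.00) + (1750.00)(91.67) + (-1256.64)(39.00) = 691938.79 in³
ΣAȲ = (12000.00)(75.00) + (2513.27)(166.98) + (1750.00)(33.33) + (-1256.64)(91.00) = 1263637.15 in³
X̄ = 691938.79 / 15006.64 = 46.11 in
Ȳ = 1263637.15 / 15006.64 = 84.21 in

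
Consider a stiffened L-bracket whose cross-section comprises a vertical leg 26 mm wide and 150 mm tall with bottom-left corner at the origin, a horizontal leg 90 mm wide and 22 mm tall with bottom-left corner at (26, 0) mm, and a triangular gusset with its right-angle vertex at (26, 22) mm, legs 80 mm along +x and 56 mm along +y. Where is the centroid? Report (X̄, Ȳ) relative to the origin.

X̄ = 38.09 mm, Ȳ = 49.92 mm

vertical leg: A = 26 × 150 = 3900.00, centroid at (13.00, 75.00).
horizontal leg: A = 90 × 22 = 1980.00, centroid at (71.00, 11.00).
gusset: A = ½·80·56 = 2240.00, centroid at (52.67, 40.67).
ΣA = 8120.00 mm²
ΣAX̄ = (3900.00)(13.00) + (1980.00)(71.00) + (2240.00)(52.67) = 309253.33 mm³
ΣAȲ = (3900.00)(75.00) + (1980.00)(11.00) + (2240.00)(40.67) = 405373.33 mm³
X̄ = 309253.33 / 8120.00 = 38.09 mm
Ȳ = 405373.33 / 8120.00 = 49.92 mm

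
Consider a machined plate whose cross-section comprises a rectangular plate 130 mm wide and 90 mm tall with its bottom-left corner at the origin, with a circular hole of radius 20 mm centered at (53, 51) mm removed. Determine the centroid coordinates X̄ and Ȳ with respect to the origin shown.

Part | A | x̄ᵢ | ȳᵢ | A·x̄ᵢ | A·ȳᵢ
plate | 11700.00 | 65.00 | 45.00 | 760500.00 | 526500.00
hole | -1256.64 | 53.00 | 51.00 | -66601.76 | -64088.49
Σ | 10443.36 |  |  | 693898.24 | 462411.51
X̄ = 693898.24 / 10443.36 = 66.44 mm
Ȳ = 462411.51 / 10443.36 = 44.28 mm

X̄ = 66.44 mm, Ȳ = 44.28 mm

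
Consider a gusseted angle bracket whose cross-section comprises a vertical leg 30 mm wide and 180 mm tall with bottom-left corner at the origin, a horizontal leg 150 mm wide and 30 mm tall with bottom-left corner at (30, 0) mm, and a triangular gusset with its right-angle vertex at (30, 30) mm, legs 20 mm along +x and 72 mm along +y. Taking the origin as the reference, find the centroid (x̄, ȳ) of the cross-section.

vertical leg: A = 30 × 180 = 5400.00, centroid at (15.00, 90.00).
horizontal leg: A = 150 × 30 = 4500.00, centroid at (105.00, 15.00).
gusset: A = ½·20·72 = 720.00, centroid at (36.67, 54.00).
ΣA = 10620.00 mm², ΣAx̄ = 579900.00 mm³, ΣAȳ = 592380.00 mm³.
x̄ = 579900.00/10620.00 = 54.60 mm; ȳ = 592380.00/10620.00 = 55.78 mm.

x̄ = 54.60 mm, ȳ = 55.78 mm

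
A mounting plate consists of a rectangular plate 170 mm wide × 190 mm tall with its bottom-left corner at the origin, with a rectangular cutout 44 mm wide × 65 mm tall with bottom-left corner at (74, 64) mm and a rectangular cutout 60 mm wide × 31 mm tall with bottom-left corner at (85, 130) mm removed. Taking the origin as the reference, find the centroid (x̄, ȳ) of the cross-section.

x̄ = 81.84 mm, ȳ = 91.44 mm

plate: A = 170 × 190 = 32300.00, centroid at (85.00, 95.00).
hole 1: A = −(44 × 65) = -2860.00, centroid at (96.00, 96.50).
hole 2: A = −(60 × 31) = -1860.00, centroid at (115.00, 145.50).
ΣA = 27580.00 mm², ΣAx̄ = 2257040.00 mm³, ΣAȳ = 2521880.00 mm³.
x̄ = 2257040.00/27580.00 = 81.84 mm; ȳ = 2521880.00/27580.00 = 91.44 mm.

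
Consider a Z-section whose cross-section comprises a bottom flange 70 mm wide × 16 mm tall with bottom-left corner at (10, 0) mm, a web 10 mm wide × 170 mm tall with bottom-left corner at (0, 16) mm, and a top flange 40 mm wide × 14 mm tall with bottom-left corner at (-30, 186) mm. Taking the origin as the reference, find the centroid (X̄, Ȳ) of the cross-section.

bottom flange: A = 70 × 16 = 1120.00, centroid at (45.00, 8.00).
web: A = 10 × 170 = 1700.00, centroid at (5.00, 101.00).
top flange: A = 40 × 14 = 560.00, centroid at (-10.00, 193.00).
ΣA = 3380.00 mm², ΣAX̄ = 53300.00 mm³, ΣAȲ = 288740.00 mm³.
X̄ = 53300.00/3380.00 = 15.77 mm; Ȳ = 288740.00/3380.00 = 85.43 mm.

X̄ = 15.77 mm, Ȳ = 85.43 mm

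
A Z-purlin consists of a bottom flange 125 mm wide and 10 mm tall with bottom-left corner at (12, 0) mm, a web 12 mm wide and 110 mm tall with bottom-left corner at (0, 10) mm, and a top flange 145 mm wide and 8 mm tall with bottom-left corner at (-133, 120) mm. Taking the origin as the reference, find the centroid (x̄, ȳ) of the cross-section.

x̄ = 8.27 mm, ȳ = 63.24 mm

Part | A | x̄ᵢ | ȳᵢ | A·x̄ᵢ | A·ȳᵢ
bottom flange | 1250.00 | 74.50 | 5.00 | 93125.00 | 6250.00
web | 1320.00 | 6.00 | 65.00 | 7920.00 | 85800.00
top flange | 1160.00 | -60.50 | 124.00 | -70180.00 | 143840.00
Σ | 3730.00 |  |  | 30865.00 | 235890.00
x̄ = 30865.00 / 3730.00 = 8.27 mm
ȳ = 235890.00 / 3730.00 = 63.24 mm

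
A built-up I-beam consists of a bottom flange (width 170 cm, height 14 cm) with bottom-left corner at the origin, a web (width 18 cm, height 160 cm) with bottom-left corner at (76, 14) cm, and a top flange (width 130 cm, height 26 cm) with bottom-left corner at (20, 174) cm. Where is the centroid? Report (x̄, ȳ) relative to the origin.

bottom flange: A = 170 × 14 = 2380.00, centroid at (85.00, 7.00).
web: A = 18 × 160 = 2880.00, centroid at (85.00, 94.00).
top flange: A = 130 × 26 = 3380.00, centroid at (85.00, 187.00).
ΣA = 8640.00 cm², ΣAx̄ = 734400.00 cm³, ΣAȳ = 919440.00 cm³.
x̄ = 734400.00/8640.00 = 85.00 cm; ȳ = 919440.00/8640.00 = 106.42 cm.

x̄ = 85.00 cm, ȳ = 106.42 cm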